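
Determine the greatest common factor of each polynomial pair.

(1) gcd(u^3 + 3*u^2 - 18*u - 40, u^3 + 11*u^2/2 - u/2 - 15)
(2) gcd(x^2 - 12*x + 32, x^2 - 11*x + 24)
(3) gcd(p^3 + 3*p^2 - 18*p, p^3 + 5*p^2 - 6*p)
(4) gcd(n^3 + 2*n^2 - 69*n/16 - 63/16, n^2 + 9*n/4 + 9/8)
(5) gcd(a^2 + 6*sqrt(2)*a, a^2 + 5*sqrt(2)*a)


(1) = u^2 + 7*u + 10
(2) = x - 8
(3) = p^2 + 6*p
(4) = gcd((n - 7/4)*(n + 3/4)*(n + 3), (n + 3/4)*(n + 3/2)) = n + 3/4
(5) = gcd(a*(a + 6*sqrt(2)), a*(a + 5*sqrt(2))) = a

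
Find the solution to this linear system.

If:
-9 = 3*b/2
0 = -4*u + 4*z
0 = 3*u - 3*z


Then:
b = -6
u = z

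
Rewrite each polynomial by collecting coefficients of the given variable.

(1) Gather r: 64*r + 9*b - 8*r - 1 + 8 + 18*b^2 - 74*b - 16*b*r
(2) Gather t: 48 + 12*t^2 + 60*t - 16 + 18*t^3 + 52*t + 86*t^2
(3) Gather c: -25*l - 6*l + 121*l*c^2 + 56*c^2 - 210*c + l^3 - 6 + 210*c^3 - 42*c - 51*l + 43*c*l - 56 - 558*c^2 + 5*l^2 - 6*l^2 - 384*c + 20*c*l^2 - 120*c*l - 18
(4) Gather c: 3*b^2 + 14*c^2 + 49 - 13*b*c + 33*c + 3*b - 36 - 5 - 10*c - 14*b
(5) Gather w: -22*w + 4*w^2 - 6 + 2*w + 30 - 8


(1) = 18*b^2 - 65*b + r*(56 - 16*b) + 7
(2) = 18*t^3 + 98*t^2 + 112*t + 32
(3) = 210*c^3 + c^2*(121*l - 502) + c*(20*l^2 - 77*l - 636) + l^3 - l^2 - 82*l - 80
(4) = 3*b^2 - 11*b + 14*c^2 + c*(23 - 13*b) + 8
(5) = 4*w^2 - 20*w + 16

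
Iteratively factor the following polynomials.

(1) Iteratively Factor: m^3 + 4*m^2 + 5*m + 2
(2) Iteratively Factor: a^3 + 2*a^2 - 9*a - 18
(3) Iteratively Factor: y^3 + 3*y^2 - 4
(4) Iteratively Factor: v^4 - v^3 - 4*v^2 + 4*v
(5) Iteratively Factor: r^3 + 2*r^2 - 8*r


(1) = (m + 1)*(m^2 + 3*m + 2) = (m + 1)^2*(m + 2)
(2) = (a + 3)*(a^2 - a - 6) = (a + 2)*(a + 3)*(a - 3)
(3) = (y + 2)*(y^2 + y - 2) = (y + 2)^2*(y - 1)
(4) = (v - 1)*(v^3 - 4*v) = v*(v - 1)*(v^2 - 4) = v*(v - 2)*(v - 1)*(v + 2)
(5) = (r + 4)*(r^2 - 2*r) = (r - 2)*(r + 4)*(r)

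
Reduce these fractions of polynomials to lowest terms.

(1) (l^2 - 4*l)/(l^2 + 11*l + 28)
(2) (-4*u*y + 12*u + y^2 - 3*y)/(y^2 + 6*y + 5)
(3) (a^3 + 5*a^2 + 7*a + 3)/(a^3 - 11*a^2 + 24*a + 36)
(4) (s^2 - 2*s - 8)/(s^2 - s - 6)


(1) = (l^2 - 4*l)/(l^2 + 11*l + 28)
(2) = (-4*u*y + 12*u + y^2 - 3*y)/(y^2 + 6*y + 5)
(3) = (a^2 + 4*a + 3)/(a^2 - 12*a + 36)
(4) = (s - 4)/(s - 3)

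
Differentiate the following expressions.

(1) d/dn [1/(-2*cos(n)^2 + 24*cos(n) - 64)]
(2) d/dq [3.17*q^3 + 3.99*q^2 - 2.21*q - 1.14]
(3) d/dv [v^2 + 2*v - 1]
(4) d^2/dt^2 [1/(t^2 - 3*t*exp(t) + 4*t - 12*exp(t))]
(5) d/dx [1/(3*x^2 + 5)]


(1) = (6 - cos(n))*sin(n)/(cos(n)^2 - 12*cos(n) + 32)^2
(2) = 9.51*q^2 + 7.98*q - 2.21
(3) = 2*v + 2
(4) = ((3*t*exp(t) + 18*exp(t) - 2)*(t^2 - 3*t*exp(t) + 4*t - 12*exp(t)) + 2*(3*t*exp(t) - 2*t + 15*exp(t) - 4)^2)/(t^2 - 3*t*exp(t) + 4*t - 12*exp(t))^3
(5) = -6*x/(3*x^2 + 5)^2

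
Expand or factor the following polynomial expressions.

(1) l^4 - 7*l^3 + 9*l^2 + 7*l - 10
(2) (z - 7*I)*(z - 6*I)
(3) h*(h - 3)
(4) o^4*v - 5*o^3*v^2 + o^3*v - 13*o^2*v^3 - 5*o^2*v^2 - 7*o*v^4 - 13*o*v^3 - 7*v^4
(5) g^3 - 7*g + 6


(1) = (l - 5)*(l - 2)*(l - 1)*(l + 1)
(2) = z^2 - 13*I*z - 42
(3) = h^2 - 3*h
(4) = (o - 7*v)*(o + v)^2*(o*v + v)
(5) = (g - 2)*(g - 1)*(g + 3)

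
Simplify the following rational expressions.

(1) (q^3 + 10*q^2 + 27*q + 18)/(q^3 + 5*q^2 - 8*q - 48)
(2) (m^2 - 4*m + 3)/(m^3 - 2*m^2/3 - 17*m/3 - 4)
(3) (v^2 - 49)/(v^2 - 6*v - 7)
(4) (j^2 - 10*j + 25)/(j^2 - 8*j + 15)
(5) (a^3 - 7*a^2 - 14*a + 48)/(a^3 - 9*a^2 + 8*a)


(1) = (q^3 + 10*q^2 + 27*q + 18)/(q^3 + 5*q^2 - 8*q - 48)
(2) = (3*m - 3)/(3*m^2 + 7*m + 4)
(3) = (v + 7)/(v + 1)
(4) = (j - 5)/(j - 3)
(5) = (a^2 + a - 6)/(a^2 - a)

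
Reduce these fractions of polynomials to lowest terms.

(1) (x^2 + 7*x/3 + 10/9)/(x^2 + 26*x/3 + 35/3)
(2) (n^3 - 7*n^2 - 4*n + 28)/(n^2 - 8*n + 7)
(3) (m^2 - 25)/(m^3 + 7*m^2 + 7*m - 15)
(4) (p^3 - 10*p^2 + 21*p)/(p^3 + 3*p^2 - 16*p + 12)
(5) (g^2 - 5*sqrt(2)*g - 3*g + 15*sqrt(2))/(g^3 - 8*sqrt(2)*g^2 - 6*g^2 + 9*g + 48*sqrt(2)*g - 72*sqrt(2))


(1) = (3*x + 2)/(3*x + 21)
(2) = (n^2 - 4)/(n - 1)
(3) = (m - 5)/(m^2 + 2*m - 3)
(4) = (p^3 - 10*p^2 + 21*p)/(p^3 + 3*p^2 - 16*p + 12)
(5) = (g - 5*sqrt(2))/(g^2 + g*(-8*sqrt(2) - 3) + 24*sqrt(2))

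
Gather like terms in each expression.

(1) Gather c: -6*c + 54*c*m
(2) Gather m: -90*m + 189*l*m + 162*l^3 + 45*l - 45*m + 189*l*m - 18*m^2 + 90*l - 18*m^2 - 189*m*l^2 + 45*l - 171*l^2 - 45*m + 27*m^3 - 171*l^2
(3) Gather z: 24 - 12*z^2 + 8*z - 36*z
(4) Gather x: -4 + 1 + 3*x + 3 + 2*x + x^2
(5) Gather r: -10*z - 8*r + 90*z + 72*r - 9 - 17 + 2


(1) = c*(54*m - 6)
(2) = 162*l^3 - 342*l^2 + 180*l + 27*m^3 - 36*m^2 + m*(-189*l^2 + 378*l - 180)
(3) = -12*z^2 - 28*z + 24
(4) = x^2 + 5*x
(5) = 64*r + 80*z - 24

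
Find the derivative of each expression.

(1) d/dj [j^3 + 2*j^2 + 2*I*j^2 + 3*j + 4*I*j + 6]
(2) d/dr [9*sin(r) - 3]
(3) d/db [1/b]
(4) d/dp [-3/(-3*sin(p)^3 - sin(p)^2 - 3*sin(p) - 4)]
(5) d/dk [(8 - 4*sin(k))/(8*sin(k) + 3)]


(1) = 3*j^2 + 4*j*(1 + I) + 3 + 4*I
(2) = 9*cos(r)
(3) = -1/b^2
(4) = 3*(-2*sin(p) + 9*cos(p)^2 - 12)*cos(p)/(3*sin(p)^3 + sin(p)^2 + 3*sin(p) + 4)^2
(5) = -76*cos(k)/(8*sin(k) + 3)^2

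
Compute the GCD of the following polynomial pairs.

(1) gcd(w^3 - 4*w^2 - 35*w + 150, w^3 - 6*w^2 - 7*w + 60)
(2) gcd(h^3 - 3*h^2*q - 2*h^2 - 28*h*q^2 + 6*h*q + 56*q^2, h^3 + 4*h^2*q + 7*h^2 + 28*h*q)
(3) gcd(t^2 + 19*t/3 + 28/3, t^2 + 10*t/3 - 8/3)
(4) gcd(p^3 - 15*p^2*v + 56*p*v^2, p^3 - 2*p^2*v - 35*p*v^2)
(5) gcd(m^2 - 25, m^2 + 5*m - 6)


(1) = w - 5
(2) = h + 4*q
(3) = gcd((t + 7/3)*(t + 4), (t - 2/3)*(t + 4)) = t + 4
(4) = p^2 - 7*p*v
(5) = gcd((m - 5)*(m + 5), (m - 1)*(m + 6)) = 1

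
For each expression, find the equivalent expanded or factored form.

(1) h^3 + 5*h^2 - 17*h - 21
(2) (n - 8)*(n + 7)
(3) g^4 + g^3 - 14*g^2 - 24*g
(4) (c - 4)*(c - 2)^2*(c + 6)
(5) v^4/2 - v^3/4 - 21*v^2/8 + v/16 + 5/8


(1) = (h - 3)*(h + 1)*(h + 7)
(2) = n^2 - n - 56
(3) = g*(g - 4)*(g + 2)*(g + 3)
(4) = c^4 - 2*c^3 - 28*c^2 + 104*c - 96
(5) = (v/2 + 1)*(v - 5/2)*(v - 1/2)*(v + 1/2)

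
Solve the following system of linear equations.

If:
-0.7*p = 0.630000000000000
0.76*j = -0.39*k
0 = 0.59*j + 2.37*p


Then:
j = 3.62
k = -7.05
p = -0.90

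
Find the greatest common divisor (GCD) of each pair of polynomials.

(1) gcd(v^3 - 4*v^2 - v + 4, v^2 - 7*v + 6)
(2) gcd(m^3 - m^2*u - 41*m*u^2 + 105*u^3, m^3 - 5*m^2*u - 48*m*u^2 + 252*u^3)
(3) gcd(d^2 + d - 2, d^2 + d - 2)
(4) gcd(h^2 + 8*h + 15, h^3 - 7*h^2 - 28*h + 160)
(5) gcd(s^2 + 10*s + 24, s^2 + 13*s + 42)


(1) = v - 1
(2) = gcd((m - 5*u)*(m - 3*u)*(m + 7*u), (m - 6*u)^2*(m + 7*u)) = m + 7*u
(3) = gcd((d - 1)*(d + 2), (d - 1)*(d + 2)) = d^2 + d - 2
(4) = h + 5
(5) = gcd((s + 4)*(s + 6), (s + 6)*(s + 7)) = s + 6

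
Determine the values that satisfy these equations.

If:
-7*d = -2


Then:
d = 2/7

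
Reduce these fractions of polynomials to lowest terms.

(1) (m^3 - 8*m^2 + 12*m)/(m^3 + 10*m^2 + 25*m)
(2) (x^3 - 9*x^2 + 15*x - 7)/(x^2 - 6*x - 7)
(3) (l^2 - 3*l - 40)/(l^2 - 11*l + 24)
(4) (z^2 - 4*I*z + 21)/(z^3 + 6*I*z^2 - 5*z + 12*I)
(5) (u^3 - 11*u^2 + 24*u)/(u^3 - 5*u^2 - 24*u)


(1) = (m^2 - 8*m + 12)/(m^2 + 10*m + 25)
(2) = (x^2 - 2*x + 1)/(x + 1)
(3) = (l + 5)/(l - 3)
(4) = (z - 7*I)/(z^2 + 3*I*z + 4)
(5) = (u - 3)/(u + 3)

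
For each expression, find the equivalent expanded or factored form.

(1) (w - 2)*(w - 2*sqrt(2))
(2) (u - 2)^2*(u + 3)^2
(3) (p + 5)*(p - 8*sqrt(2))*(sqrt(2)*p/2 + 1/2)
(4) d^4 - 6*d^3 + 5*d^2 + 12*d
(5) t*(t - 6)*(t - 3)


(1) = w^2 - 2*sqrt(2)*w - 2*w + 4*sqrt(2)
(2) = u^4 + 2*u^3 - 11*u^2 - 12*u + 36
(3) = sqrt(2)*p^3/2 - 15*p^2/2 + 5*sqrt(2)*p^2/2 - 75*p/2 - 4*sqrt(2)*p - 20*sqrt(2)
(4) = d*(d - 4)*(d - 3)*(d + 1)
(5) = t^3 - 9*t^2 + 18*t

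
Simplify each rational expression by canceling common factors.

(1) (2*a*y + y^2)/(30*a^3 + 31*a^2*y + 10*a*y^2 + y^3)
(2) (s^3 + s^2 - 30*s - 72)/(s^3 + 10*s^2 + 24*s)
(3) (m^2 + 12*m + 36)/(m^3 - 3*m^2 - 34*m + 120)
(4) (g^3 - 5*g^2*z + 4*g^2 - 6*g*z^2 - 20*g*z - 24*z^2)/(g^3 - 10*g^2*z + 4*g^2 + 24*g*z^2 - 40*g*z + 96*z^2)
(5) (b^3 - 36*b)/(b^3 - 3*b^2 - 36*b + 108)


(1) = y/(15*a^2 + 8*a*y + y^2)
(2) = (s^2 - 3*s - 18)/(s^2 + 6*s)
(3) = (m + 6)/(m^2 - 9*m + 20)
(4) = (-g - z)/(-g + 4*z)
(5) = b/(b - 3)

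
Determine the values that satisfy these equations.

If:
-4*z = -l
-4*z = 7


Then:
l = -7
z = -7/4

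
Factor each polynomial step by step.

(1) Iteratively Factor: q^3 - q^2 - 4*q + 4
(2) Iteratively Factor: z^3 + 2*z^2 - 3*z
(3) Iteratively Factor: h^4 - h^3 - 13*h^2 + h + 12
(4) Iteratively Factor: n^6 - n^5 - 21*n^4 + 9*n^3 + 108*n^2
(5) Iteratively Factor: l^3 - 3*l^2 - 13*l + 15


(1) = (q - 1)*(q^2 - 4) = (q - 1)*(q + 2)*(q - 2)
(2) = (z)*(z^2 + 2*z - 3) = z*(z - 1)*(z + 3)
(3) = (h + 3)*(h^3 - 4*h^2 - h + 4) = (h - 4)*(h + 3)*(h^2 - 1) = (h - 4)*(h - 1)*(h + 3)*(h + 1)
(4) = (n)*(n^5 - n^4 - 21*n^3 + 9*n^2 + 108*n) = n*(n - 4)*(n^4 + 3*n^3 - 9*n^2 - 27*n) = n*(n - 4)*(n + 3)*(n^3 - 9*n) = n^2*(n - 4)*(n + 3)*(n^2 - 9) = n^2*(n - 4)*(n + 3)^2*(n - 3)
(5) = (l - 5)*(l^2 + 2*l - 3) = (l - 5)*(l + 3)*(l - 1)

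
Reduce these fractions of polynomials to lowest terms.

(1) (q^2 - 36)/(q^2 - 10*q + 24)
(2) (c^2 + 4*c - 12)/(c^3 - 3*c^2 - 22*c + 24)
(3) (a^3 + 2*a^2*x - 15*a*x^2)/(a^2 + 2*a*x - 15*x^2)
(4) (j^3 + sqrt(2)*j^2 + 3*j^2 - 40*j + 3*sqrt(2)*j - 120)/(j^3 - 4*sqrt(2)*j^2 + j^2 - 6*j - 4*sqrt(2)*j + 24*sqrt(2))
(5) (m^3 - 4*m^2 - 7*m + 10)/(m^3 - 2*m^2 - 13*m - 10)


(1) = (q + 6)/(q - 4)
(2) = (c^2 + 4*c - 12)/(c^3 - 3*c^2 - 22*c + 24)
(3) = a
(4) = (j + 5*sqrt(2))/(j - 2)
(5) = (m - 1)/(m + 1)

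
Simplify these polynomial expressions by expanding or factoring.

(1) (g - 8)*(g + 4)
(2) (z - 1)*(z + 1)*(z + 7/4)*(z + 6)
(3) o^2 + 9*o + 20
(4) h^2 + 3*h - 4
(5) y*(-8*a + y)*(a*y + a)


(1) = g^2 - 4*g - 32
(2) = z^4 + 31*z^3/4 + 19*z^2/2 - 31*z/4 - 21/2
(3) = (o + 4)*(o + 5)
(4) = (h - 1)*(h + 4)
(5) = -8*a^2*y^2 - 8*a^2*y + a*y^3 + a*y^2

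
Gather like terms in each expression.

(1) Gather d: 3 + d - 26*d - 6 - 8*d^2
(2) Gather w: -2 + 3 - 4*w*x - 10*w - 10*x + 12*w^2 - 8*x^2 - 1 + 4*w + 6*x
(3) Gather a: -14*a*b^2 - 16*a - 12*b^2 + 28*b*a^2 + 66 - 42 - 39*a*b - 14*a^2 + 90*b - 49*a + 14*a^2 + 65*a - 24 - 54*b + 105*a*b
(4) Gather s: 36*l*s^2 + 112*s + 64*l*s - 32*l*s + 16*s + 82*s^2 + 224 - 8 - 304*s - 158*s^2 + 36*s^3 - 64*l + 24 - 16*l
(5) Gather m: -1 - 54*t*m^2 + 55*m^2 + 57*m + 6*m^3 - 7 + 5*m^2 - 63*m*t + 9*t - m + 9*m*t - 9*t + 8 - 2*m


(1) = -8*d^2 - 25*d - 3
(2) = 12*w^2 + w*(-4*x - 6) - 8*x^2 - 4*x
(3) = 28*a^2*b + a*(-14*b^2 + 66*b) - 12*b^2 + 36*b
(4) = -80*l + 36*s^3 + s^2*(36*l - 76) + s*(32*l - 176) + 240
(5) = 6*m^3 + m^2*(60 - 54*t) + m*(54 - 54*t)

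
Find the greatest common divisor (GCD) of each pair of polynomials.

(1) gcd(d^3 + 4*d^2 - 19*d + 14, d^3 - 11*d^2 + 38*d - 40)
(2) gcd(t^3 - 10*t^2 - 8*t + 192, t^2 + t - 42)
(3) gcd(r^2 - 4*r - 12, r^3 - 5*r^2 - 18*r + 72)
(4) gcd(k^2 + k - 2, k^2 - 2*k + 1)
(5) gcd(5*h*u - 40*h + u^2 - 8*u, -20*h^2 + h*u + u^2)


(1) = gcd((d - 2)*(d - 1)*(d + 7), (d - 5)*(d - 4)*(d - 2)) = d - 2
(2) = t - 6
(3) = r - 6
(4) = k - 1
(5) = 5*h + u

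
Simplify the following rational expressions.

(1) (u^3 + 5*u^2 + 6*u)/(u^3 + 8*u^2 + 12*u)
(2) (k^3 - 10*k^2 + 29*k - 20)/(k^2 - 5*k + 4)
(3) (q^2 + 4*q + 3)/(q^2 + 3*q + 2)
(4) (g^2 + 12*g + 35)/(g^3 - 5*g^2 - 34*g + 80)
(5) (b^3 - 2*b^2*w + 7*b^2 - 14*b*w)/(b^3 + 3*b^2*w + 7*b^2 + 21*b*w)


(1) = (u + 3)/(u + 6)
(2) = k - 5
(3) = (q + 3)/(q + 2)
(4) = (g + 7)/(g^2 - 10*g + 16)
(5) = (b - 2*w)/(b + 3*w)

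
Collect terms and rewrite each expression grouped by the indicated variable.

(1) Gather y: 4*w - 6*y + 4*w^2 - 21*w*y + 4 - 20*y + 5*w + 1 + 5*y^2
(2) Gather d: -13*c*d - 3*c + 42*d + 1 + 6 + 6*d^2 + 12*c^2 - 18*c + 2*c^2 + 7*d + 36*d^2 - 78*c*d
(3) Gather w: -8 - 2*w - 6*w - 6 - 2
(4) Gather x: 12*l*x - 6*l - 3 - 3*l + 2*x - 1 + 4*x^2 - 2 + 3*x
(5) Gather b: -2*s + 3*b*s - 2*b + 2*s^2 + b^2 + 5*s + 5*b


(1) = 4*w^2 + 9*w + 5*y^2 + y*(-21*w - 26) + 5
(2) = 14*c^2 - 21*c + 42*d^2 + d*(49 - 91*c) + 7
(3) = -8*w - 16
(4) = -9*l + 4*x^2 + x*(12*l + 5) - 6
(5) = b^2 + b*(3*s + 3) + 2*s^2 + 3*s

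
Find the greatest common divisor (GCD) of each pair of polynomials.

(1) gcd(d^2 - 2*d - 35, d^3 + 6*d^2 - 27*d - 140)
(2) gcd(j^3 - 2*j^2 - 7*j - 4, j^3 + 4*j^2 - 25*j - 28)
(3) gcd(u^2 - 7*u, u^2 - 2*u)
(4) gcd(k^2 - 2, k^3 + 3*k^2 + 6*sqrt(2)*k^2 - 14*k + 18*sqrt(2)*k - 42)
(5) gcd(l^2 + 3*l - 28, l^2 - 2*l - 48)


(1) = gcd((d - 7)*(d + 5), (d - 5)*(d + 4)*(d + 7)) = 1
(2) = gcd((j - 4)*(j + 1)^2, (j - 4)*(j + 1)*(j + 7)) = j^2 - 3*j - 4
(3) = u
(4) = gcd((k - sqrt(2))*(k + sqrt(2)), (k + 3)*(k - sqrt(2))*(k + 7*sqrt(2))) = k - sqrt(2)
(5) = gcd((l - 4)*(l + 7), (l - 8)*(l + 6)) = 1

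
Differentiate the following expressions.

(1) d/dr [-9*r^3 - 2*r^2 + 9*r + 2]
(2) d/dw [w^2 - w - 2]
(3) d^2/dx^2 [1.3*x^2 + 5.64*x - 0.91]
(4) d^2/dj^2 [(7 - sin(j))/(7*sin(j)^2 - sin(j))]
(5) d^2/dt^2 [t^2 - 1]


(1) = -27*r^2 - 4*r + 9
(2) = 2*w - 1
(3) = 2.60000000000000
(4) = 7*(7*sin(j)^2 - 195*sin(j) + 7 + 293/sin(j) - 42/sin(j)^2 + 2/sin(j)^3)/(7*sin(j) - 1)^3
(5) = 2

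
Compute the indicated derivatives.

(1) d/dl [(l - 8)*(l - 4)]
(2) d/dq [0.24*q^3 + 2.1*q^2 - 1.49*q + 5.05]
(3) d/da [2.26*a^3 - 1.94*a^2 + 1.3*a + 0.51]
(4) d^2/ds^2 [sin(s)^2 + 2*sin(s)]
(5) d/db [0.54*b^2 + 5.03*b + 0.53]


(1) = 2*l - 12
(2) = 0.72*q^2 + 4.2*q - 1.49
(3) = 6.78*a^2 - 3.88*a + 1.3
(4) = -2*sin(s) + 2*cos(2*s)
(5) = 1.08*b + 5.03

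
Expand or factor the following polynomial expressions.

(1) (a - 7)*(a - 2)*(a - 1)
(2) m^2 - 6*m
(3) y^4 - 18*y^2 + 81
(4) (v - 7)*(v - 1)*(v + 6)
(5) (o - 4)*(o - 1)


(1) = a^3 - 10*a^2 + 23*a - 14
(2) = m*(m - 6)
(3) = (y - 3)^2*(y + 3)^2
(4) = v^3 - 2*v^2 - 41*v + 42
(5) = o^2 - 5*o + 4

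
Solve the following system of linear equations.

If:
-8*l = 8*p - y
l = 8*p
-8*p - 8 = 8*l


Then:
l = -8/9
p = -1/9
y = -8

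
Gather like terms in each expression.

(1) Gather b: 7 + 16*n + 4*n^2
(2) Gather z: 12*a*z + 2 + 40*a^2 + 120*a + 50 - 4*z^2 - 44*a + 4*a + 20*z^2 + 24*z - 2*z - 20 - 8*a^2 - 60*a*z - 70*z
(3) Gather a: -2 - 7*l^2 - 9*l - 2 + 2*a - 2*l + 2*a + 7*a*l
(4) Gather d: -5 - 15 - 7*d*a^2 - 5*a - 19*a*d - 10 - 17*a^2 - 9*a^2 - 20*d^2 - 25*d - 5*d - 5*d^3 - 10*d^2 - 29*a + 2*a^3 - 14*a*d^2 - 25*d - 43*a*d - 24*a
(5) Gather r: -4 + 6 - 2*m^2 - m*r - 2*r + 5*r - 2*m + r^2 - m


(1) = 4*n^2 + 16*n + 7
(2) = 32*a^2 + 80*a + 16*z^2 + z*(-48*a - 48) + 32
(3) = a*(7*l + 4) - 7*l^2 - 11*l - 4
(4) = 2*a^3 - 26*a^2 - 58*a - 5*d^3 + d^2*(-14*a - 30) + d*(-7*a^2 - 62*a - 55) - 30
(5) = -2*m^2 - 3*m + r^2 + r*(3 - m) + 2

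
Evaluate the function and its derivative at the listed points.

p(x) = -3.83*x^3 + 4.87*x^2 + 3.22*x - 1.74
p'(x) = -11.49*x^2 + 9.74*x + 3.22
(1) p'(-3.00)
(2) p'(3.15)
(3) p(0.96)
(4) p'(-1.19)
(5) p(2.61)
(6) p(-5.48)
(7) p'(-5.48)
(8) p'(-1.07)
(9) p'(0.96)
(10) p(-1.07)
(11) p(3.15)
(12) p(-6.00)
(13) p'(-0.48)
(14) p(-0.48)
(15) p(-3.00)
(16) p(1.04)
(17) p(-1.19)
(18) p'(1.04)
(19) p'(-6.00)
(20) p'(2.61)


(1) = -129.41
(2) = -80.11
(3) = 2.45
(4) = -24.64
(5) = -28.26
(6) = 757.15
(7) = -395.20
(8) = -20.36
(9) = 1.98
(10) = 5.08
(11) = -62.98
(12) = 981.54
(13) = -4.10
(14) = -1.74
(15) = 135.84
(16) = 2.57
(17) = 7.78
(18) = 0.92
(19) = -468.86
(20) = -49.63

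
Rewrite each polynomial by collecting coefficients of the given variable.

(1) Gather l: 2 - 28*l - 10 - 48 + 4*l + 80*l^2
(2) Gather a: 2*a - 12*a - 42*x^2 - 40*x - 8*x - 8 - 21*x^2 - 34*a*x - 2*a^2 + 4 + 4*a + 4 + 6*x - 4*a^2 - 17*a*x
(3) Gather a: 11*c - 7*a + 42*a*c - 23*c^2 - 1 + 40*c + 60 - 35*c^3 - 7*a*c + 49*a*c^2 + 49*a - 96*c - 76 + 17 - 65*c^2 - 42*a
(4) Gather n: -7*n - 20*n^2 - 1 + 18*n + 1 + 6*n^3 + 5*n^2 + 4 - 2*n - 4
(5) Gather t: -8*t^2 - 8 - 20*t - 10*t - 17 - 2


(1) = 80*l^2 - 24*l - 56
(2) = -6*a^2 + a*(-51*x - 6) - 63*x^2 - 42*x
(3) = a*(49*c^2 + 35*c) - 35*c^3 - 88*c^2 - 45*c
(4) = 6*n^3 - 15*n^2 + 9*n
(5) = -8*t^2 - 30*t - 27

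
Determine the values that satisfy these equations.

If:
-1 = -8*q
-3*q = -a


Then:
a = 3/8
q = 1/8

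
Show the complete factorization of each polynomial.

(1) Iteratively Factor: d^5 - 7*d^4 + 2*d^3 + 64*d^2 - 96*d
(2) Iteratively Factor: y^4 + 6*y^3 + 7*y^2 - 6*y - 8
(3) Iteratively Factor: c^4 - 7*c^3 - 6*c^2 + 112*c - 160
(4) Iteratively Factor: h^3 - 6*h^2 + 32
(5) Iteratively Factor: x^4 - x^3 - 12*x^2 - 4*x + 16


(1) = (d - 4)*(d^4 - 3*d^3 - 10*d^2 + 24*d) = (d - 4)*(d + 3)*(d^3 - 6*d^2 + 8*d) = (d - 4)^2*(d + 3)*(d^2 - 2*d) = (d - 4)^2*(d - 2)*(d + 3)*(d)
(2) = (y + 4)*(y^3 + 2*y^2 - y - 2) = (y + 1)*(y + 4)*(y^2 + y - 2) = (y + 1)*(y + 2)*(y + 4)*(y - 1)
(3) = (c - 4)*(c^3 - 3*c^2 - 18*c + 40) = (c - 5)*(c - 4)*(c^2 + 2*c - 8) = (c - 5)*(c - 4)*(c + 4)*(c - 2)
(4) = (h + 2)*(h^2 - 8*h + 16) = (h - 4)*(h + 2)*(h - 4)
(5) = (x - 4)*(x^3 + 3*x^2 - 4) = (x - 4)*(x + 2)*(x^2 + x - 2) = (x - 4)*(x - 1)*(x + 2)*(x + 2)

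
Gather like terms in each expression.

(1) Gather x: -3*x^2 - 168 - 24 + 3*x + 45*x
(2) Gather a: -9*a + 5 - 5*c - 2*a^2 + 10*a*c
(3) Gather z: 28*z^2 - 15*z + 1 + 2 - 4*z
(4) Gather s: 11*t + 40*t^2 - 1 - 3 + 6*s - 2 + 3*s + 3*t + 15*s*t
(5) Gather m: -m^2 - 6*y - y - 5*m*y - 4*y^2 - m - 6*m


(1) = -3*x^2 + 48*x - 192
(2) = -2*a^2 + a*(10*c - 9) - 5*c + 5
(3) = 28*z^2 - 19*z + 3
(4) = s*(15*t + 9) + 40*t^2 + 14*t - 6
(5) = -m^2 + m*(-5*y - 7) - 4*y^2 - 7*y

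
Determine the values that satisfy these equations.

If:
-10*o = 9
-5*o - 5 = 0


Then:
No Solution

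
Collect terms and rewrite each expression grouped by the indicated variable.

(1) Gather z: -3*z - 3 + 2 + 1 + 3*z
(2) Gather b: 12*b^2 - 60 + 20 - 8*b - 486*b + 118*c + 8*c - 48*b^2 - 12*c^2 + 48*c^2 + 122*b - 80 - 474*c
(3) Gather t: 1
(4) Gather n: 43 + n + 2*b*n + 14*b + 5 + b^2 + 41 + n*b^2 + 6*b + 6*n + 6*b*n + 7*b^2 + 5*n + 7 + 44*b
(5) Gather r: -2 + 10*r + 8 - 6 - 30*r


(1) = 0
(2) = -36*b^2 - 372*b + 36*c^2 - 348*c - 120
(3) = 1
(4) = 8*b^2 + 64*b + n*(b^2 + 8*b + 12) + 96
(5) = -20*r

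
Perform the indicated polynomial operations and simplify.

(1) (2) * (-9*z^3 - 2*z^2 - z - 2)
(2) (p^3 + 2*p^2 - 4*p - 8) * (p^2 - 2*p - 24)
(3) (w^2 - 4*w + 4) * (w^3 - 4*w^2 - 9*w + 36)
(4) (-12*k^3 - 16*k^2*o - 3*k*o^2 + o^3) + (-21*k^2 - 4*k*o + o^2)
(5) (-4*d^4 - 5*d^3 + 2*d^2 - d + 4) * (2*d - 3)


(1) = -18*z^3 - 4*z^2 - 2*z - 4
(2) = p^5 - 32*p^3 - 48*p^2 + 112*p + 192
(3) = w^5 - 8*w^4 + 11*w^3 + 56*w^2 - 180*w + 144
(4) = -12*k^3 - 16*k^2*o - 21*k^2 - 3*k*o^2 - 4*k*o + o^3 + o^2
(5) = -8*d^5 + 2*d^4 + 19*d^3 - 8*d^2 + 11*d - 12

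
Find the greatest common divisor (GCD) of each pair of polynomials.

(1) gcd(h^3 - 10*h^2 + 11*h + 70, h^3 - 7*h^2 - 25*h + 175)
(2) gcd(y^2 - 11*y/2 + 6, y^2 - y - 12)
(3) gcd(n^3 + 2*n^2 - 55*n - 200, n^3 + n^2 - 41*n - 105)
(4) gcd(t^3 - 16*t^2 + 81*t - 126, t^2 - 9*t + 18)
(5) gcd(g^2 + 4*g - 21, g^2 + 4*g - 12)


(1) = gcd((h - 7)*(h - 5)*(h + 2), (h - 7)*(h - 5)*(h + 5)) = h^2 - 12*h + 35
(2) = gcd((y - 4)*(y - 3/2), (y - 4)*(y + 3)) = y - 4
(3) = gcd((n - 8)*(n + 5)^2, (n - 7)*(n + 3)*(n + 5)) = n + 5
(4) = t^2 - 9*t + 18
(5) = 1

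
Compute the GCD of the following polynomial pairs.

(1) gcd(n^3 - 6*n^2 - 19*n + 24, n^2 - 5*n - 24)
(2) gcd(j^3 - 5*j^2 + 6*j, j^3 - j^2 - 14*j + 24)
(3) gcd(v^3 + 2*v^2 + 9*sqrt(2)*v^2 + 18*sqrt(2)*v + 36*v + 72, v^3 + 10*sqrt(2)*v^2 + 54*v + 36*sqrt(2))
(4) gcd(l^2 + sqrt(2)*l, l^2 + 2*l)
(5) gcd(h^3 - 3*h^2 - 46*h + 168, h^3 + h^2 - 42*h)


(1) = n^2 - 5*n - 24
(2) = j^2 - 5*j + 6
(3) = v^2 + 9*sqrt(2)*v + 36
(4) = gcd(l*(l + sqrt(2)), l*(l + 2)) = l
(5) = gcd((h - 6)*(h - 4)*(h + 7), h*(h - 6)*(h + 7)) = h^2 + h - 42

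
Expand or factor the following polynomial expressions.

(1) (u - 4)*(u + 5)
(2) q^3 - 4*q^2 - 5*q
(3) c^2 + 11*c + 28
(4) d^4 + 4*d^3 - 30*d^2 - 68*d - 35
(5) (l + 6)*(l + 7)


(1) = u^2 + u - 20
(2) = q*(q - 5)*(q + 1)
(3) = (c + 4)*(c + 7)
(4) = (d - 5)*(d + 1)^2*(d + 7)
(5) = l^2 + 13*l + 42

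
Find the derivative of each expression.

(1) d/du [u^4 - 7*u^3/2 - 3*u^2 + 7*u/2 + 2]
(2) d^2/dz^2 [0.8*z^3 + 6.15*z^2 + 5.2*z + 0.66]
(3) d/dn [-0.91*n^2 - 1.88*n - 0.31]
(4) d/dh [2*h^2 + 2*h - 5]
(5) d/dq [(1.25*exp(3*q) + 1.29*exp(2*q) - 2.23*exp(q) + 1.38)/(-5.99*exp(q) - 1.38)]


(1) = 4*u^3 - 21*u^2/2 - 6*u + 7/2
(2) = 4.8*z + 12.3
(3) = -1.82*n - 1.88
(4) = 4*h + 2
(5) = (-14.975*exp(3*q) - 12.9021*exp(2*q) - 3.5604*exp(q) + 11.3436)*exp(q)/(35.8801*exp(2*q) + 16.5324*exp(q) + 1.9044)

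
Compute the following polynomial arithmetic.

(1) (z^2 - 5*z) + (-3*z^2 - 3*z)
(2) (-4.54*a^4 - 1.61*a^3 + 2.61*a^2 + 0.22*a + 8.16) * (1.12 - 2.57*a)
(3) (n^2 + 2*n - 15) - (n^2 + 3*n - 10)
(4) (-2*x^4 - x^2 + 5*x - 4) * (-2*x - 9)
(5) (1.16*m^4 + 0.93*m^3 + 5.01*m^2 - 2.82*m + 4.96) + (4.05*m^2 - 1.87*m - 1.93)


(1) = -2*z^2 - 8*z
(2) = 11.6678*a^5 - 0.9471*a^4 - 8.5109*a^3 + 2.3578*a^2 - 20.7248*a + 9.1392
(3) = -n - 5
(4) = 4*x^5 + 18*x^4 + 2*x^3 - x^2 - 37*x + 36
(5) = 1.16*m^4 + 0.93*m^3 + 9.06*m^2 - 4.69*m + 3.03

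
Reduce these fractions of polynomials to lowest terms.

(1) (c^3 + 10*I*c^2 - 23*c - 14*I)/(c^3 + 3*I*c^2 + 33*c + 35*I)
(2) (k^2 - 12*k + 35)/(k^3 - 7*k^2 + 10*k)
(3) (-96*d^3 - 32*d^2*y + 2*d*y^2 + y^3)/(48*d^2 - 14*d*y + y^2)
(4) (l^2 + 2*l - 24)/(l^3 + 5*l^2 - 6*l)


(1) = (c + 2*I)/(c - 5*I)
(2) = (k - 7)/(k^2 - 2*k)
(3) = (16*d^2 + 8*d*y + y^2)/(-8*d + y)
(4) = (l - 4)/(l^2 - l)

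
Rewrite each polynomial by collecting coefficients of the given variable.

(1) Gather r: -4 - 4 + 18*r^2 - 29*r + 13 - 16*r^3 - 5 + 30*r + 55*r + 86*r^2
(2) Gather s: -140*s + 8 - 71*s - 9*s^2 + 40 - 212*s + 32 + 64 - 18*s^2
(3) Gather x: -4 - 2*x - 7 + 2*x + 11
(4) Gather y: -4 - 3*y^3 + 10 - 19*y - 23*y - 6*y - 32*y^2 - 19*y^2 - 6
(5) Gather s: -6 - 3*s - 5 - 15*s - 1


(1) = -16*r^3 + 104*r^2 + 56*r
(2) = -27*s^2 - 423*s + 144
(3) = 0
(4) = -3*y^3 - 51*y^2 - 48*y
(5) = -18*s - 12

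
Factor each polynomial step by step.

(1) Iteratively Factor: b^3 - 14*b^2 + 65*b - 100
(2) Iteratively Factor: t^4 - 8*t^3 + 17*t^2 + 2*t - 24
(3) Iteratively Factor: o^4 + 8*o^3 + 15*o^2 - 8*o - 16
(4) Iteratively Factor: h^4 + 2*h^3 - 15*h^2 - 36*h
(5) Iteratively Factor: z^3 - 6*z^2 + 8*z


(1) = (b - 5)*(b^2 - 9*b + 20) = (b - 5)^2*(b - 4)
(2) = (t + 1)*(t^3 - 9*t^2 + 26*t - 24) = (t - 4)*(t + 1)*(t^2 - 5*t + 6) = (t - 4)*(t - 2)*(t + 1)*(t - 3)
(3) = (o - 1)*(o^3 + 9*o^2 + 24*o + 16) = (o - 1)*(o + 1)*(o^2 + 8*o + 16) = (o - 1)*(o + 1)*(o + 4)*(o + 4)
(4) = (h + 3)*(h^3 - h^2 - 12*h) = (h - 4)*(h + 3)*(h^2 + 3*h) = h*(h - 4)*(h + 3)*(h + 3)
(5) = (z - 4)*(z^2 - 2*z) = (z - 4)*(z - 2)*(z)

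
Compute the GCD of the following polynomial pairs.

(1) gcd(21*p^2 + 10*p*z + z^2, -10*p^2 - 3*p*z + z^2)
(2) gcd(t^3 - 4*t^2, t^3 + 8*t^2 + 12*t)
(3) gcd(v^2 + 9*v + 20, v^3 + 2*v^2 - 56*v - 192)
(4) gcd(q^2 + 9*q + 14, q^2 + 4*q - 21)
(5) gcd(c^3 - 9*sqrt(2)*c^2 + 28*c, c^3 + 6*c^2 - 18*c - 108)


(1) = gcd((3*p + z)*(7*p + z), (-5*p + z)*(2*p + z)) = 1
(2) = t
(3) = gcd((v + 4)*(v + 5), (v - 8)*(v + 4)*(v + 6)) = v + 4
(4) = q + 7
(5) = gcd(c*(c - 7*sqrt(2))*(c - 2*sqrt(2)), (c + 6)*(c - 3*sqrt(2))*(c + 3*sqrt(2))) = 1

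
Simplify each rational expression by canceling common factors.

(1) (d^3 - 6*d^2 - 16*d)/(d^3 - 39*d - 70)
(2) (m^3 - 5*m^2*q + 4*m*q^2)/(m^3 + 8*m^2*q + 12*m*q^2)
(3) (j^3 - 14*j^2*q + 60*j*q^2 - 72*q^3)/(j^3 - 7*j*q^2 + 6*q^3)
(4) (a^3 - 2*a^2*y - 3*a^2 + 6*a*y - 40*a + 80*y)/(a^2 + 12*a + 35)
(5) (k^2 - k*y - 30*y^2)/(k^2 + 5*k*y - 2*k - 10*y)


(1) = (d^2 - 8*d)/(d^2 - 2*d - 35)
(2) = (m^2 - 5*m*q + 4*q^2)/(m^2 + 8*m*q + 12*q^2)
(3) = (-j^2 + 12*j*q - 36*q^2)/(-j^2 - 2*j*q + 3*q^2)
(4) = (a^2 - 2*a*y - 8*a + 16*y)/(a + 7)
(5) = (k - 6*y)/(k - 2)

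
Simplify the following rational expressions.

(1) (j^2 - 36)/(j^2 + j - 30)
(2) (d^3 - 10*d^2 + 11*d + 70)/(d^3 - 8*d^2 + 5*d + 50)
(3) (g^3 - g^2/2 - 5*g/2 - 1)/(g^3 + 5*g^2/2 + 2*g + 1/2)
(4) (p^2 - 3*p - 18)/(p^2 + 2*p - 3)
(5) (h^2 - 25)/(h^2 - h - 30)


(1) = (j - 6)/(j - 5)
(2) = (d - 7)/(d - 5)
(3) = (g - 2)/(g + 1)
(4) = (p - 6)/(p - 1)
(5) = (h - 5)/(h - 6)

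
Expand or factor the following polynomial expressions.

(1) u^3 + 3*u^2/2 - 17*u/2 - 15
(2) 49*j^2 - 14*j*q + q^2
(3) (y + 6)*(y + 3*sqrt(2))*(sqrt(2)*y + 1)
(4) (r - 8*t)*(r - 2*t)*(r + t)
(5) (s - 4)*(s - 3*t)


(1) = (u - 3)*(u + 2)*(u + 5/2)
(2) = (-7*j + q)^2
(3) = sqrt(2)*y^3 + 7*y^2 + 6*sqrt(2)*y^2 + 3*sqrt(2)*y + 42*y + 18*sqrt(2)
(4) = r^3 - 9*r^2*t + 6*r*t^2 + 16*t^3
(5) = s^2 - 3*s*t - 4*s + 12*t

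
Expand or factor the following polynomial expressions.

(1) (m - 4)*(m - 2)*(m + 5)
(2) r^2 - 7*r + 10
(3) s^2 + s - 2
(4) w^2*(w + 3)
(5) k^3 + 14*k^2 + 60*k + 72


(1) = m^3 - m^2 - 22*m + 40
(2) = (r - 5)*(r - 2)
(3) = (s - 1)*(s + 2)
(4) = w^3 + 3*w^2
(5) = (k + 2)*(k + 6)^2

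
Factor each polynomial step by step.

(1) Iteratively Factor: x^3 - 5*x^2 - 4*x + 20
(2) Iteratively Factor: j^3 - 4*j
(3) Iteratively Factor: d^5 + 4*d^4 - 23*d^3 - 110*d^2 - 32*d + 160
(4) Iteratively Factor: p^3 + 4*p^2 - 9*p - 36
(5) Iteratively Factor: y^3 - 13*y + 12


(1) = (x + 2)*(x^2 - 7*x + 10) = (x - 2)*(x + 2)*(x - 5)
(2) = (j)*(j^2 - 4) = j*(j - 2)*(j + 2)
(3) = (d + 4)*(d^4 - 23*d^2 - 18*d + 40) = (d - 1)*(d + 4)*(d^3 + d^2 - 22*d - 40) = (d - 5)*(d - 1)*(d + 4)*(d^2 + 6*d + 8) = (d - 5)*(d - 1)*(d + 2)*(d + 4)*(d + 4)
(4) = (p + 4)*(p^2 - 9) = (p - 3)*(p + 4)*(p + 3)
(5) = (y + 4)*(y^2 - 4*y + 3) = (y - 3)*(y + 4)*(y - 1)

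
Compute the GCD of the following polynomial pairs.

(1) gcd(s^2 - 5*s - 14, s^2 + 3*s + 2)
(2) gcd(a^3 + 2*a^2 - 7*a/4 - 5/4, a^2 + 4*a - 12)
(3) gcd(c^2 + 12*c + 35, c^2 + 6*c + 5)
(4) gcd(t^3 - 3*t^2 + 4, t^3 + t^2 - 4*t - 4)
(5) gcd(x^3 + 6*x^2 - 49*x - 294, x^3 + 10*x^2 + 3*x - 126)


(1) = s + 2
(2) = 1
(3) = gcd((c + 5)*(c + 7), (c + 1)*(c + 5)) = c + 5
(4) = t^2 - t - 2
(5) = x^2 + 13*x + 42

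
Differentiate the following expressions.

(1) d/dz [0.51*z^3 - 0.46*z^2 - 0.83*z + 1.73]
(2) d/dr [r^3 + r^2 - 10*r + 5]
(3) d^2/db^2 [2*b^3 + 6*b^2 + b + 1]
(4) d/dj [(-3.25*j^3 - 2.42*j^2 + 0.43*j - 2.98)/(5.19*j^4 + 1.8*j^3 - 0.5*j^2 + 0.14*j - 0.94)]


(1) = 1.53*z^2 - 0.92*z - 0.83
(2) = 3*r^2 + 2*r - 10
(3) = 12*b + 12
(4) = (16.8675*j^6 + 25.1196*j^5 - 0.7141*j^4 + 59.4068*j^3 + 25.1332*j^2 + 1.5696*j + 0.013)/(26.9361*j^8 + 18.684*j^7 - 1.95*j^6 - 0.3468*j^5 - 9.0032*j^4 - 3.524*j^3 + 0.9596*j^2 - 0.2632*j + 0.8836)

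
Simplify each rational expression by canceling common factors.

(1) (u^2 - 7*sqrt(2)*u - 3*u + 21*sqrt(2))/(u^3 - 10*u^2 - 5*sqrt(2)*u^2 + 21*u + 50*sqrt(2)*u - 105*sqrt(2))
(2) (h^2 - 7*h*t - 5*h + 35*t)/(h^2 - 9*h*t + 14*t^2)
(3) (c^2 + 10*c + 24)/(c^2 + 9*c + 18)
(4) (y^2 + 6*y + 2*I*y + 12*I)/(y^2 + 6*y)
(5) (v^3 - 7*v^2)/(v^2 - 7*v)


(1) = (u - 7*sqrt(2))/(u^2 + u*(-5*sqrt(2) - 7) + 35*sqrt(2))
(2) = (5 - h)/(-h + 2*t)
(3) = (c + 4)/(c + 3)
(4) = (y + 2*I)/y
(5) = v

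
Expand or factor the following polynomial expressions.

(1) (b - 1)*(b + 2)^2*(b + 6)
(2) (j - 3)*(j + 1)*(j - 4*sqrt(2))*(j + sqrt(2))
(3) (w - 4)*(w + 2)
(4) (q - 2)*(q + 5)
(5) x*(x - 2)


(1) = b^4 + 9*b^3 + 18*b^2 - 4*b - 24
(2) = j^4 - 3*sqrt(2)*j^3 - 2*j^3 - 11*j^2 + 6*sqrt(2)*j^2 + 9*sqrt(2)*j + 16*j + 24
(3) = w^2 - 2*w - 8
(4) = q^2 + 3*q - 10
(5) = x^2 - 2*x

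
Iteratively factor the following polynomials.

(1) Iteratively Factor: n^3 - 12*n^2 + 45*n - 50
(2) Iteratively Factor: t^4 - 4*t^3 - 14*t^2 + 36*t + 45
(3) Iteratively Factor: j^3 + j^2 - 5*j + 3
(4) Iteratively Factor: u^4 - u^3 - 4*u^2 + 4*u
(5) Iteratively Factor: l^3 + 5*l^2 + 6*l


(1) = (n - 2)*(n^2 - 10*n + 25) = (n - 5)*(n - 2)*(n - 5)
(2) = (t - 3)*(t^3 - t^2 - 17*t - 15) = (t - 3)*(t + 1)*(t^2 - 2*t - 15) = (t - 3)*(t + 1)*(t + 3)*(t - 5)
(3) = (j - 1)*(j^2 + 2*j - 3) = (j - 1)*(j + 3)*(j - 1)
(4) = (u - 2)*(u^3 + u^2 - 2*u) = (u - 2)*(u + 2)*(u^2 - u) = u*(u - 2)*(u + 2)*(u - 1)
(5) = (l + 2)*(l^2 + 3*l) = l*(l + 2)*(l + 3)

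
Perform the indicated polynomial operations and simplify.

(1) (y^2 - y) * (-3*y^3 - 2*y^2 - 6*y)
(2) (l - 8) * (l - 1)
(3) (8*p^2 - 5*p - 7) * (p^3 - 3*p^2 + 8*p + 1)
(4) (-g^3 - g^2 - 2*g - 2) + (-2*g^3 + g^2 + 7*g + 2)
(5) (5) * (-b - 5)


(1) = -3*y^5 + y^4 - 4*y^3 + 6*y^2
(2) = l^2 - 9*l + 8
(3) = 8*p^5 - 29*p^4 + 72*p^3 - 11*p^2 - 61*p - 7
(4) = -3*g^3 + 5*g
(5) = -5*b - 25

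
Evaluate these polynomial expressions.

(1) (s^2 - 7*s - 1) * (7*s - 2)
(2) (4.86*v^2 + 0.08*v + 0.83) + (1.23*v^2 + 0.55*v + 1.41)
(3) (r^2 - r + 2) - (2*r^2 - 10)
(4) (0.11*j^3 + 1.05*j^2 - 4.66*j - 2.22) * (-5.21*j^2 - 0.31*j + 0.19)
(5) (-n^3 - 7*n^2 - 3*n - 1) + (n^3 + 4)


(1) = 7*s^3 - 51*s^2 + 7*s + 2
(2) = 6.09*v^2 + 0.63*v + 2.24
(3) = -r^2 - r + 12
(4) = -0.5731*j^5 - 5.5046*j^4 + 23.974*j^3 + 13.2103*j^2 - 0.1972*j - 0.4218
(5) = -7*n^2 - 3*n + 3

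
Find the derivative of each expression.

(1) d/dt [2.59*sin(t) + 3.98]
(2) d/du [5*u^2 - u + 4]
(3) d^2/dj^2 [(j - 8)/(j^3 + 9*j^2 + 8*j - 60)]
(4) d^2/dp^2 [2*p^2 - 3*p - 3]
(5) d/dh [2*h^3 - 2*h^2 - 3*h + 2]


(1) = 2.59*cos(t)
(2) = 10*u - 1
(3) = 2*((j - 8)*(3*j^2 + 18*j + 8)^2 - (3*j^2 + 18*j + 3*(j - 8)*(j + 3) + 8)*(j^3 + 9*j^2 + 8*j - 60))/(j^3 + 9*j^2 + 8*j - 60)^3
(4) = 4
(5) = 6*h^2 - 4*h - 3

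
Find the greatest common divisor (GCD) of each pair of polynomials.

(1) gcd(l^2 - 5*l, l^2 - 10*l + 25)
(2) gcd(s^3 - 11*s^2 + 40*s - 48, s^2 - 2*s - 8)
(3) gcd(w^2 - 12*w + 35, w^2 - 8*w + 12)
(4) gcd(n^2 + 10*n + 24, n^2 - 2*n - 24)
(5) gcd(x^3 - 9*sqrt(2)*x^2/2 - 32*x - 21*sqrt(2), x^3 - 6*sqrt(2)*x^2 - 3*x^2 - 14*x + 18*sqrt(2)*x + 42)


(1) = gcd(l*(l - 5), (l - 5)^2) = l - 5
(2) = s - 4
(3) = 1
(4) = n + 4
(5) = gcd((x - 7*sqrt(2))*(x + sqrt(2))*(x + 3*sqrt(2)/2), (x - 3)*(x - 7*sqrt(2))*(x + sqrt(2))) = x^2 - 6*sqrt(2)*x - 14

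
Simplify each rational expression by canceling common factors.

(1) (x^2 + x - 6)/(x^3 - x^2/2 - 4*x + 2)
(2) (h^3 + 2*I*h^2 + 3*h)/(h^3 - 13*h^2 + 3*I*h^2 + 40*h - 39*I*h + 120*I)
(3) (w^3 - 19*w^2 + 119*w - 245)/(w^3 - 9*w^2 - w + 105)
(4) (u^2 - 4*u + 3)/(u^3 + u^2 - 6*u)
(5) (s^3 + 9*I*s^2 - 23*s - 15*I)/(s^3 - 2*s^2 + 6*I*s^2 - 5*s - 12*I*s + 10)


(1) = (2*x + 6)/(2*x^2 + 3*x - 2)
(2) = (h^2 - I*h)/(h^2 - 13*h + 40)
(3) = (w - 7)/(w + 3)
(4) = (u^2 - 4*u + 3)/(u^3 + u^2 - 6*u)
(5) = (s + 3*I)/(s - 2)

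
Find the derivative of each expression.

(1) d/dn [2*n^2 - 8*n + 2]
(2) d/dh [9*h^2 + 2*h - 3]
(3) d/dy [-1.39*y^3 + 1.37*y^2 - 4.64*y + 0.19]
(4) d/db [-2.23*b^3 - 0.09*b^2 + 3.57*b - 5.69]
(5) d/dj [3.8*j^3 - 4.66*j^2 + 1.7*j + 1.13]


(1) = 4*n - 8
(2) = 18*h + 2
(3) = -4.17*y^2 + 2.74*y - 4.64
(4) = -6.69*b^2 - 0.18*b + 3.57
(5) = 11.4*j^2 - 9.32*j + 1.7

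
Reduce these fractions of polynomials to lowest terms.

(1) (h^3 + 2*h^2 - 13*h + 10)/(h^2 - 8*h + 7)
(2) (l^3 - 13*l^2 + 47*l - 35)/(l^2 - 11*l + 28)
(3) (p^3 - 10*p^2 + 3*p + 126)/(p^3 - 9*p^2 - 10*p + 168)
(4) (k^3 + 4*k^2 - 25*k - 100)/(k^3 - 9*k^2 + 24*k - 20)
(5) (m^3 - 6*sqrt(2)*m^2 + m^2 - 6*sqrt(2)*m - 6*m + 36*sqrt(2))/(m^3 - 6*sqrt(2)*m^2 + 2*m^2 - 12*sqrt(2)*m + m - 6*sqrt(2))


(1) = (h^2 + 3*h - 10)/(h - 7)
(2) = (l^2 - 6*l + 5)/(l - 4)
(3) = (p + 3)/(p + 4)
(4) = (k^2 + 9*k + 20)/(k^2 - 4*k + 4)
(5) = (m^2 + m - 6)/(m^2 + 2*m + 1)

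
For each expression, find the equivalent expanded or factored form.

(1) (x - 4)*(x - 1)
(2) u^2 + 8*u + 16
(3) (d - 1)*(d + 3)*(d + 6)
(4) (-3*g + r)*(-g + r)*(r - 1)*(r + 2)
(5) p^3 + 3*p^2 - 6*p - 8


(1) = x^2 - 5*x + 4
(2) = (u + 4)^2
(3) = d^3 + 8*d^2 + 9*d - 18
(4) = 3*g^2*r^2 + 3*g^2*r - 6*g^2 - 4*g*r^3 - 4*g*r^2 + 8*g*r + r^4 + r^3 - 2*r^2
(5) = (p - 2)*(p + 1)*(p + 4)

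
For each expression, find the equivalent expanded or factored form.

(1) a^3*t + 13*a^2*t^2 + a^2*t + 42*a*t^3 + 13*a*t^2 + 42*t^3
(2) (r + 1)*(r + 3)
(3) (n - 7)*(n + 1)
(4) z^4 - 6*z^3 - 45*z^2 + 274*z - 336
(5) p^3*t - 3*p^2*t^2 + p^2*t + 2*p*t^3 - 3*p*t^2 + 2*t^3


(1) = (a + 6*t)*(a + 7*t)*(a*t + t)
(2) = r^2 + 4*r + 3
(3) = n^2 - 6*n - 7
(4) = (z - 8)*(z - 3)*(z - 2)*(z + 7)
(5) = (p - 2*t)*(p - t)*(p*t + t)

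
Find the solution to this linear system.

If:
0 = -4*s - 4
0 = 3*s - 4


Then:
No Solution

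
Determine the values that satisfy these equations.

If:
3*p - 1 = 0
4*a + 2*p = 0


Then:
a = -1/6
p = 1/3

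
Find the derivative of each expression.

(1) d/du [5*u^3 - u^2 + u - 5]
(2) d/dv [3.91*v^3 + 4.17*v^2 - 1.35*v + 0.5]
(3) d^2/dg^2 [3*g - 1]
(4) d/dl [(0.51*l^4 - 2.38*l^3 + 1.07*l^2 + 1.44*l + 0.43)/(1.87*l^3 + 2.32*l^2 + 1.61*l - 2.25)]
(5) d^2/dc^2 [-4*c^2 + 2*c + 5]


(1) = 15*u^2 - 2*u + 1
(2) = 11.73*v^2 + 8.34*v - 1.35
(3) = 0
(4) = (0.9537*l^6 + 2.3664*l^5 - 5.0592*l^4 - 17.6392*l^3 + 12.0346*l^2 - 6.8102*l - 3.9323)/(3.4969*l^6 + 8.6768*l^5 + 11.4038*l^4 - 0.9446*l^3 - 7.8479*l^2 - 7.245*l + 5.0625)
(5) = -8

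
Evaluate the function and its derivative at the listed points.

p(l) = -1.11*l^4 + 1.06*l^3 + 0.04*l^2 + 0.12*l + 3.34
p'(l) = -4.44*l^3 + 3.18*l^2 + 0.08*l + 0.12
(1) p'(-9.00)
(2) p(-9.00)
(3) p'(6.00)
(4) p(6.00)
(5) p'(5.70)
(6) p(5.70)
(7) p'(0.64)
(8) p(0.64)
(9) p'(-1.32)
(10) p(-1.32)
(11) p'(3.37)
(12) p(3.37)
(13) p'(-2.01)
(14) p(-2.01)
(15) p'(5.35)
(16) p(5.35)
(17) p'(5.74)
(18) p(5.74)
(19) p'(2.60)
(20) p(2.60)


(1) = 3493.74
(2) = -8049.95
(3) = -843.96
(4) = -1204.10
(5) = -718.36
(6) = -970.09
(7) = 0.31
(8) = 3.52
(9) = 15.77
(10) = -2.56
(11) = -133.43
(12) = -98.40
(13) = 48.86
(14) = -23.47
(15) = -588.33
(16) = -741.92
(17) = -734.34
(18) = -999.14
(19) = -56.21
(20) = -28.17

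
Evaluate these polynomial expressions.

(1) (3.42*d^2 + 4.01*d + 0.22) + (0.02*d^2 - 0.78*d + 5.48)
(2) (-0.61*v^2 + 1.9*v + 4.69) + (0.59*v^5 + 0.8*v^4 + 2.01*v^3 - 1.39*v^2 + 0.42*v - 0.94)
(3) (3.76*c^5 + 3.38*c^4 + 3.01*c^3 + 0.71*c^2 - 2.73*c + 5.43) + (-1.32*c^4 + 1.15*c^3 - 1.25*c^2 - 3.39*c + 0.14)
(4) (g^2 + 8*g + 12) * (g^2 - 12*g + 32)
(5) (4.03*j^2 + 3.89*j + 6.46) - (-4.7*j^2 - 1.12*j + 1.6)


(1) = 3.44*d^2 + 3.23*d + 5.7
(2) = 0.59*v^5 + 0.8*v^4 + 2.01*v^3 - 2.0*v^2 + 2.32*v + 3.75
(3) = 3.76*c^5 + 2.06*c^4 + 4.16*c^3 - 0.54*c^2 - 6.12*c + 5.57
(4) = g^4 - 4*g^3 - 52*g^2 + 112*g + 384
(5) = 8.73*j^2 + 5.01*j + 4.86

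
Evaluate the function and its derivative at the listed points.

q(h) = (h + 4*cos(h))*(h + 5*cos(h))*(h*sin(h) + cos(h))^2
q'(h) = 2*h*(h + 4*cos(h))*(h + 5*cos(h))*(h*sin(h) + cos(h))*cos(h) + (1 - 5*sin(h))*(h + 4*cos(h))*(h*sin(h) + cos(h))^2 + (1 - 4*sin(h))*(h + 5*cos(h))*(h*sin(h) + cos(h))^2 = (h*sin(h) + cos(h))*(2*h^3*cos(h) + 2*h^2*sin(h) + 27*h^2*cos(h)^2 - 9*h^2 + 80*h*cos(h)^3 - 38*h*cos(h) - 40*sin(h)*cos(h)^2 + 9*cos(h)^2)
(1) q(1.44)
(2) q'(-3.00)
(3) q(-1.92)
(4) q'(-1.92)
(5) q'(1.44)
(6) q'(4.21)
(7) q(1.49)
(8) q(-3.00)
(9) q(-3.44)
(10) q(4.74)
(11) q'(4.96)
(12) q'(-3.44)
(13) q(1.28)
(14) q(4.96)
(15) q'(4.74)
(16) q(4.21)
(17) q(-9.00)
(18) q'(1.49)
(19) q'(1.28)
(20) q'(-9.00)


(1) = 9.96
(2) = -194.04
(3) = 25.52
(4) = -54.05
(5) = -31.51
(6) = 424.81
(7) = 8.42
(8) = 17.77
(9) = 231.01
(10) = 525.02
(11) = 944.15
(12) = -753.42
(13) = 15.07
(14) = 765.25
(15) = 1157.44
(16) = 71.63
(17) = 1341.83
(18) = -30.28
(19) = -31.33
(20) = 7281.25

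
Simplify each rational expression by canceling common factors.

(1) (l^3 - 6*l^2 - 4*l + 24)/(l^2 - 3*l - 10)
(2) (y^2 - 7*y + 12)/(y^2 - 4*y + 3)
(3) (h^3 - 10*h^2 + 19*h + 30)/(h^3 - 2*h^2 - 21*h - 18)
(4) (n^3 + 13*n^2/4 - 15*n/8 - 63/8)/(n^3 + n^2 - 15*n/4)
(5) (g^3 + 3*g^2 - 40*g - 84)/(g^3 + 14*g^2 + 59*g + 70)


(1) = (l^2 - 8*l + 12)/(l - 5)
(2) = (y - 4)/(y - 1)
(3) = (h - 5)/(h + 3)
(4) = (4*n^2 + 19*n + 21)/(4*n^2 + 10*n)
(5) = (g - 6)/(g + 5)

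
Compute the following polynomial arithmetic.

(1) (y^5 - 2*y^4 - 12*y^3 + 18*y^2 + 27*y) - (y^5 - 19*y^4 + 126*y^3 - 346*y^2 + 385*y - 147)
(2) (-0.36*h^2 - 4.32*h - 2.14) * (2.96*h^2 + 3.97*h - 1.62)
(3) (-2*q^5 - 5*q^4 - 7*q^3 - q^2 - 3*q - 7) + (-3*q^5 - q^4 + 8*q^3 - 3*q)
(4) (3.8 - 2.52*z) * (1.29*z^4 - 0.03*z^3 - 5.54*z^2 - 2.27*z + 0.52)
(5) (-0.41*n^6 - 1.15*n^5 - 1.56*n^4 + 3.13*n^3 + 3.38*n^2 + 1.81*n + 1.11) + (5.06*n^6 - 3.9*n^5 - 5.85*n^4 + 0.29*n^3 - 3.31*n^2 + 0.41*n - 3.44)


(1) = 17*y^4 - 138*y^3 + 364*y^2 - 358*y + 147
(2) = -1.0656*h^4 - 14.2164*h^3 - 22.9016*h^2 - 1.4974*h + 3.4668
(3) = -5*q^5 - 6*q^4 + q^3 - q^2 - 6*q - 7
(4) = -3.2508*z^5 + 4.9776*z^4 + 13.8468*z^3 - 15.3316*z^2 - 9.9364*z + 1.976
(5) = 4.65*n^6 - 5.05*n^5 - 7.41*n^4 + 3.42*n^3 + 0.07*n^2 + 2.22*n - 2.33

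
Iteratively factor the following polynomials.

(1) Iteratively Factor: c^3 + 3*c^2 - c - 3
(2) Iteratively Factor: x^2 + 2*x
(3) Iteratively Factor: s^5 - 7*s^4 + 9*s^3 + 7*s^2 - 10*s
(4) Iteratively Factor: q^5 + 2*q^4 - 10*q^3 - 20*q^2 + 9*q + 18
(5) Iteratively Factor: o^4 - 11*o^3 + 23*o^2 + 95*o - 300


(1) = (c + 3)*(c^2 - 1) = (c - 1)*(c + 3)*(c + 1)
(2) = (x)*(x + 2)
(3) = (s)*(s^4 - 7*s^3 + 9*s^2 + 7*s - 10) = s*(s - 5)*(s^3 - 2*s^2 - s + 2) = s*(s - 5)*(s - 1)*(s^2 - s - 2) = s*(s - 5)*(s - 2)*(s - 1)*(s + 1)
(4) = (q + 1)*(q^4 + q^3 - 11*q^2 - 9*q + 18) = (q - 1)*(q + 1)*(q^3 + 2*q^2 - 9*q - 18) = (q - 3)*(q - 1)*(q + 1)*(q^2 + 5*q + 6) = (q - 3)*(q - 1)*(q + 1)*(q + 3)*(q + 2)
(5) = (o - 5)*(o^3 - 6*o^2 - 7*o + 60) = (o - 5)*(o - 4)*(o^2 - 2*o - 15) = (o - 5)*(o - 4)*(o + 3)*(o - 5)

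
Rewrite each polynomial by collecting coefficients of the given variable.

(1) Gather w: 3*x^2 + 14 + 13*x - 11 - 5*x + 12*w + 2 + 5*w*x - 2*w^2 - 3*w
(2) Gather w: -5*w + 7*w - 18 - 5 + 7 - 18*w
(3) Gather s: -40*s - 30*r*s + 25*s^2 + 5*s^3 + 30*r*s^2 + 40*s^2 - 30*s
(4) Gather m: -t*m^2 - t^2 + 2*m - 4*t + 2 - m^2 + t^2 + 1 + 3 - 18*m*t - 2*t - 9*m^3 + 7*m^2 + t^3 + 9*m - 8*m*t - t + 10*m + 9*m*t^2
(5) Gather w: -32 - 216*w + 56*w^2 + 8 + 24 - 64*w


(1) = -2*w^2 + w*(5*x + 9) + 3*x^2 + 8*x + 5
(2) = -16*w - 16
(3) = 5*s^3 + s^2*(30*r + 65) + s*(-30*r - 70)
(4) = -9*m^3 + m^2*(6 - t) + m*(9*t^2 - 26*t + 21) + t^3 - 7*t + 6
(5) = 56*w^2 - 280*w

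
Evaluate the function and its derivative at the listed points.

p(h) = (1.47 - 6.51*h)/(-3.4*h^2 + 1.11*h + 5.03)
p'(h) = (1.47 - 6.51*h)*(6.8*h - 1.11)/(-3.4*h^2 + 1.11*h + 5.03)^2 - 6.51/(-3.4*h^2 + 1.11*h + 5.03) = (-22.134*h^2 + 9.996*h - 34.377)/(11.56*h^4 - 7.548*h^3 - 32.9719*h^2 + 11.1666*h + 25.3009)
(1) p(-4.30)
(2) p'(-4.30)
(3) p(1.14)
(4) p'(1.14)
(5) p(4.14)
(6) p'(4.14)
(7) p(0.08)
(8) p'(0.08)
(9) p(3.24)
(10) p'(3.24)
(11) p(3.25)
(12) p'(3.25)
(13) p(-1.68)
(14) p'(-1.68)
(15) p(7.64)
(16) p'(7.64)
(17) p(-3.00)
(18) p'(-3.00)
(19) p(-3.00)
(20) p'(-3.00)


(1) = -0.47
(2) = -0.12
(3) = -3.17
(4) = -14.69
(5) = 0.52
(6) = -0.16
(7) = 0.19
(8) = -1.30
(9) = 0.72
(10) = -0.32
(11) = 0.72
(12) = -0.32
(13) = -1.93
(14) = -2.75
(15) = 0.26
(16) = -0.04
(17) = -0.73
(18) = -0.32
(19) = -0.73
(20) = -0.32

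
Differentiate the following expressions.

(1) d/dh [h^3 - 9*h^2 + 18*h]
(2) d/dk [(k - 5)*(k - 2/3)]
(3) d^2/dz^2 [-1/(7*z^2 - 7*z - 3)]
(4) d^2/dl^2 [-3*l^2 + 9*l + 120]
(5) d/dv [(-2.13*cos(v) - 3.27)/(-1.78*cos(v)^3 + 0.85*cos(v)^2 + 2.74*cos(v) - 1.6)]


(1) = 3*h^2 - 18*h + 18
(2) = 2*k - 17/3
(3) = 14*(-7*z^2 + 7*z + 7*(2*z - 1)^2 + 3)/(-7*z^2 + 7*z + 3)^3
(4) = -6
(5) = (7.5828*cos(v)^3 + 15.6513*cos(v)^2 - 5.559*cos(v) - 12.3678)*sin(v)/(3.1684*cos(v)^6 - 3.026*cos(v)^5 - 9.0319*cos(v)^4 + 10.354*cos(v)^3 + 4.7876*cos(v)^2 - 8.768*cos(v) + 2.56)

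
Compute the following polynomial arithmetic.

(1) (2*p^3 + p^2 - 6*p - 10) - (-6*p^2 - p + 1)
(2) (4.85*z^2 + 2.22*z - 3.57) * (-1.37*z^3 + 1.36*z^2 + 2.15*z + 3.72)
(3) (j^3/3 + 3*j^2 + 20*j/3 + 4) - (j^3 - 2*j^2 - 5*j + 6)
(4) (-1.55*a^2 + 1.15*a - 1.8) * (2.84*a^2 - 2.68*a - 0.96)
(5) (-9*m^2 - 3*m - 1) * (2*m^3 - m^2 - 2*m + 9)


(1) = 2*p^3 + 7*p^2 - 5*p - 11
(2) = -6.6445*z^5 + 3.5546*z^4 + 18.3376*z^3 + 17.9598*z^2 + 0.5829*z - 13.2804
(3) = -2*j^3/3 + 5*j^2 + 35*j/3 - 2
(4) = -4.402*a^4 + 7.42*a^3 - 6.706*a^2 + 3.72*a + 1.728
(5) = -18*m^5 + 3*m^4 + 19*m^3 - 74*m^2 - 25*m - 9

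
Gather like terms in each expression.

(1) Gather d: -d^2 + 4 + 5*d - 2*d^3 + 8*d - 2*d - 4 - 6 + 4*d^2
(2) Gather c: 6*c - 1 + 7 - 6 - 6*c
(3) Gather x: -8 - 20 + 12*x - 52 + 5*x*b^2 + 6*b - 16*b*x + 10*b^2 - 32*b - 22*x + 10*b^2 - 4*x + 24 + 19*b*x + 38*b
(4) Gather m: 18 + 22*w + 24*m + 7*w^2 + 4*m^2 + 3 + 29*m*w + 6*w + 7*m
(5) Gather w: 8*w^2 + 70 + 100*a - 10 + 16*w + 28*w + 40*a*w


(1) = -2*d^3 + 3*d^2 + 11*d - 6
(2) = 0
(3) = 20*b^2 + 12*b + x*(5*b^2 + 3*b - 14) - 56
(4) = 4*m^2 + m*(29*w + 31) + 7*w^2 + 28*w + 21
(5) = 100*a + 8*w^2 + w*(40*a + 44) + 60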